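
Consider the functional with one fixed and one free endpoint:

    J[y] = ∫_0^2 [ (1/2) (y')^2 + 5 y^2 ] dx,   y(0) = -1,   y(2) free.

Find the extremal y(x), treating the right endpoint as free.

The Lagrangian L = (1/2) (y')^2 + 5 y^2 gives
    ∂L/∂y = 10 y,   ∂L/∂y' = y'.
Euler-Lagrange: y'' − 10 y = 0.
With k = sqrt(10), the general solution is
    y(x) = A cosh(sqrt(10) x) + B sinh(sqrt(10) x).
Fixed left endpoint y(0) = -1 ⇒ A = -1.
The right endpoint x = 2 is free, so the natural (transversality) condition is ∂L/∂y' |_{x=2} = 0, i.e. y'(2) = 0.
Compute y'(x) = A k sinh(k x) + B k cosh(k x), so
    y'(2) = A k sinh(k·2) + B k cosh(k·2) = 0
    ⇒ B = −A tanh(k·2) = tanh(sqrt(10)·2).
Therefore the extremal is
    y(x) = −cosh(sqrt(10) x) + tanh(sqrt(10)·2) sinh(sqrt(10) x).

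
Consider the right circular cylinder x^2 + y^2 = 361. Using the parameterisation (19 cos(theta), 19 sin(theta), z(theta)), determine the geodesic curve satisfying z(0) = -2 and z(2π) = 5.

Parameterise the cylinder of radius R = 19 as
    r(θ) = (19 cos θ, 19 sin θ, z(θ)).
The arc-length element is
    ds = sqrt(361 + (dz/dθ)^2) dθ,
so the Lagrangian is L = sqrt(361 + z'^2).
L depends on z' only, not on z or θ, so ∂L/∂z = 0 and
    ∂L/∂z' = z' / sqrt(361 + z'^2).
The Euler-Lagrange equation gives
    d/dθ( z' / sqrt(361 + z'^2) ) = 0,
so z' is constant. Integrating once:
    z(θ) = a θ + b,
a helix on the cylinder (a straight line when the cylinder is unrolled). The constants a, b are determined by the endpoint conditions.
With endpoint conditions z(0) = -2 and z(2π) = 5: from z(0) = b we get b = -2, and a·2π + -2 = 5 gives a = 7/(2π), so
    z(θ) = (7/(2π)) θ − 2.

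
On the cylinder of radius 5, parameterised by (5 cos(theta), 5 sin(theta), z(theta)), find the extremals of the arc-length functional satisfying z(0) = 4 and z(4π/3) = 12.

Parameterise the cylinder of radius R = 5 as
    r(θ) = (5 cos θ, 5 sin θ, z(θ)).
The arc-length element is
    ds = sqrt(25 + (dz/dθ)^2) dθ,
so the Lagrangian is L = sqrt(25 + z'^2).
L depends on z' only, not on z or θ, so ∂L/∂z = 0 and
    ∂L/∂z' = z' / sqrt(25 + z'^2).
The Euler-Lagrange equation gives
    d/dθ( z' / sqrt(25 + z'^2) ) = 0,
so z' is constant. Integrating once:
    z(θ) = a θ + b,
a helix on the cylinder (a straight line when the cylinder is unrolled). The constants a, b are determined by the endpoint conditions.
With endpoint conditions z(0) = 4 and z(4π/3) = 12: from z(0) = b we get b = 4, and a·4π/3 + 4 = 12 gives a = 6/π, so
    z(θ) = (6/π) θ + 4.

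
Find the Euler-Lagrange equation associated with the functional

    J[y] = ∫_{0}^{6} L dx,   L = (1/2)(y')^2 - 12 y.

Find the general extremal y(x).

The Lagrangian is L = (1/2)(y')^2 - 12 y.
∂L/∂y = -12.
∂L/∂y' = y'.
The Euler-Lagrange equation d/dx(∂L/∂y') − ∂L/∂y = 0 becomes:
    y'' + 12 = 0
General solution: y(x) = -6 x^2 + A x + B, where A and B are arbitrary constants fixed by the endpoint conditions.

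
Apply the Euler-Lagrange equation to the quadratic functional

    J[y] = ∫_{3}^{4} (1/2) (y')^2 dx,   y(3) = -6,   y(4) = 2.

The Lagrangian is L = (1/2) (y')^2.
Compute ∂L/∂y = 0, ∂L/∂y' = y'.
The Euler-Lagrange equation d/dx(∂L/∂y') − ∂L/∂y = 0 reduces to
    y'' = 0.
Its general solution is
    y(x) = A x + B,
with A, B fixed by the endpoint conditions.
Applying the endpoint conditions y(3) = -6 and y(4) = 2: solve A·3 + B = -6 and A·4 + B = 2. Subtracting gives A(4 − 3) = 2 − -6, so A = 8, and B = -6 − A·3 = -30. Therefore
    y(x) = 8 x - 30.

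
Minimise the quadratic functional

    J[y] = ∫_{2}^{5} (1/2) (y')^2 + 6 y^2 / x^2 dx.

The Lagrangian is L = (1/2) (y')^2 + 6 y^2 / x^2.
Compute ∂L/∂y = 12y/x^2, ∂L/∂y' = y'.
The Euler-Lagrange equation d/dx(∂L/∂y') − ∂L/∂y = 0 reduces to
    y'' − 12/x^2 · y = 0  (x > 0).
Its general solution is
    y(x) = A x^4 + B x^(-3),
with A, B fixed by the endpoint conditions.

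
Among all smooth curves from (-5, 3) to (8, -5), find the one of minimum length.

Arc-length functional: J[y] = ∫ sqrt(1 + (y')^2) dx.
Lagrangian L = sqrt(1 + (y')^2) has no explicit y dependence, so ∂L/∂y = 0 and the Euler-Lagrange equation gives
    d/dx( y' / sqrt(1 + (y')^2) ) = 0  ⇒  y' / sqrt(1 + (y')^2) = const.
Hence y' is constant, so y(x) is affine.
Fitting the endpoints (-5, 3) and (8, -5):
    slope m = ((-5) − 3) / (8 − (-5)) = -8/13,
    intercept c = 3 − m·(-5) = -1/13.
Extremal: y(x) = (-8/13) x - 1/13.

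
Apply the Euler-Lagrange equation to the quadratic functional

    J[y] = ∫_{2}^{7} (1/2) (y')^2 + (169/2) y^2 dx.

The Lagrangian is L = (1/2) (y')^2 + (169/2) y^2.
Compute ∂L/∂y = 169y, ∂L/∂y' = y'.
The Euler-Lagrange equation d/dx(∂L/∂y') − ∂L/∂y = 0 reduces to
    y'' − 169 y = 0.
Its general solution is
    y(x) = A e^(13x) + B e^(−13x),
with A, B fixed by the endpoint conditions.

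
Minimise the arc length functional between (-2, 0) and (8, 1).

Arc-length functional: J[y] = ∫ sqrt(1 + (y')^2) dx.
Lagrangian L = sqrt(1 + (y')^2) has no explicit y dependence, so ∂L/∂y = 0 and the Euler-Lagrange equation gives
    d/dx( y' / sqrt(1 + (y')^2) ) = 0  ⇒  y' / sqrt(1 + (y')^2) = const.
Hence y' is constant, so y(x) is affine.
Fitting the endpoints (-2, 0) and (8, 1):
    slope m = (1 − 0) / (8 − (-2)) = 1/10,
    intercept c = 0 − m·(-2) = 1/5.
Extremal: y(x) = (1/10) x + 1/5.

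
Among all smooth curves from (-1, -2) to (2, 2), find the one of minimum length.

Arc-length functional: J[y] = ∫ sqrt(1 + (y')^2) dx.
Lagrangian L = sqrt(1 + (y')^2) has no explicit y dependence, so ∂L/∂y = 0 and the Euler-Lagrange equation gives
    d/dx( y' / sqrt(1 + (y')^2) ) = 0  ⇒  y' / sqrt(1 + (y')^2) = const.
Hence y' is constant, so y(x) is affine.
Fitting the endpoints (-1, -2) and (2, 2):
    slope m = (2 − (-2)) / (2 − (-1)) = 4/3,
    intercept c = (-2) − m·(-1) = -2/3.
Extremal: y(x) = (4/3) x - 2/3.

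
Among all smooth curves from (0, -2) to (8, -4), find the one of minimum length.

Arc-length functional: J[y] = ∫ sqrt(1 + (y')^2) dx.
Lagrangian L = sqrt(1 + (y')^2) has no explicit y dependence, so ∂L/∂y = 0 and the Euler-Lagrange equation gives
    d/dx( y' / sqrt(1 + (y')^2) ) = 0  ⇒  y' / sqrt(1 + (y')^2) = const.
Hence y' is constant, so y(x) is affine.
Fitting the endpoints (0, -2) and (8, -4):
    slope m = ((-4) − (-2)) / (8 − 0) = -1/4,
    intercept c = (-2) − m·0 = -2.
Extremal: y(x) = (-1/4) x - 2.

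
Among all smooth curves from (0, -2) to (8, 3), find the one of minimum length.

Arc-length functional: J[y] = ∫ sqrt(1 + (y')^2) dx.
Lagrangian L = sqrt(1 + (y')^2) has no explicit y dependence, so ∂L/∂y = 0 and the Euler-Lagrange equation gives
    d/dx( y' / sqrt(1 + (y')^2) ) = 0  ⇒  y' / sqrt(1 + (y')^2) = const.
Hence y' is constant, so y(x) is affine.
Fitting the endpoints (0, -2) and (8, 3):
    slope m = (3 − (-2)) / (8 − 0) = 5/8,
    intercept c = (-2) − m·0 = -2.
Extremal: y(x) = (5/8) x - 2.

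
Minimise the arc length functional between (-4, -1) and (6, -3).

Arc-length functional: J[y] = ∫ sqrt(1 + (y')^2) dx.
Lagrangian L = sqrt(1 + (y')^2) has no explicit y dependence, so ∂L/∂y = 0 and the Euler-Lagrange equation gives
    d/dx( y' / sqrt(1 + (y')^2) ) = 0  ⇒  y' / sqrt(1 + (y')^2) = const.
Hence y' is constant, so y(x) is affine.
Fitting the endpoints (-4, -1) and (6, -3):
    slope m = ((-3) − (-1)) / (6 − (-4)) = -1/5,
    intercept c = (-1) − m·(-4) = -9/5.
Extremal: y(x) = (-1/5) x - 9/5.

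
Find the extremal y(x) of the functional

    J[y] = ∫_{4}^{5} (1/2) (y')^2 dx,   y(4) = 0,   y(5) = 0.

The Lagrangian is L = (1/2) (y')^2.
Compute ∂L/∂y = 0, ∂L/∂y' = y'.
The Euler-Lagrange equation d/dx(∂L/∂y') − ∂L/∂y = 0 reduces to
    y'' = 0.
Its general solution is
    y(x) = A x + B,
with A, B fixed by the endpoint conditions.
Applying the endpoint conditions y(4) = 0 and y(5) = 0: solve A·4 + B = 0 and A·5 + B = 0. Subtracting gives A(5 − 4) = 0 − 0, so A = 0, and B = 0 − A·4 = 0. Therefore
    y(x) = 0.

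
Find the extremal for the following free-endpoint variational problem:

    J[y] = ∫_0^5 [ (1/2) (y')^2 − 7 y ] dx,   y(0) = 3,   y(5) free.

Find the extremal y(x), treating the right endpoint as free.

The Lagrangian L = (1/2) (y')^2 − 7 y gives
    ∂L/∂y = −7,   ∂L/∂y' = y'.
Euler-Lagrange: d/dx(y') − (−7) = 0, i.e. y'' + 7 = 0, so
    y(x) = −(7/2) x^2 + C1 x + C2.
Fixed left endpoint y(0) = 3 ⇒ C2 = 3.
The right endpoint x = 5 is free, so the natural (transversality) condition is ∂L/∂y' |_{x=5} = 0, i.e. y'(5) = 0.
Compute y'(x) = −7 x + C1, so y'(5) = −35 + C1 = 0 ⇒ C1 = 35.
Therefore the extremal is
    y(x) = −(7/2) x^2 + 35 x + 3.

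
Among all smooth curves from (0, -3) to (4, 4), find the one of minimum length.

Arc-length functional: J[y] = ∫ sqrt(1 + (y')^2) dx.
Lagrangian L = sqrt(1 + (y')^2) has no explicit y dependence, so ∂L/∂y = 0 and the Euler-Lagrange equation gives
    d/dx( y' / sqrt(1 + (y')^2) ) = 0  ⇒  y' / sqrt(1 + (y')^2) = const.
Hence y' is constant, so y(x) is affine.
Fitting the endpoints (0, -3) and (4, 4):
    slope m = (4 − (-3)) / (4 − 0) = 7/4,
    intercept c = (-3) − m·0 = -3.
Extremal: y(x) = (7/4) x - 3.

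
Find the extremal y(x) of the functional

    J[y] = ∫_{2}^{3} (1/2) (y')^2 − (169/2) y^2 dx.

The Lagrangian is L = (1/2) (y')^2 − (169/2) y^2.
Compute ∂L/∂y = -169y, ∂L/∂y' = y'.
The Euler-Lagrange equation d/dx(∂L/∂y') − ∂L/∂y = 0 reduces to
    y'' + 169 y = 0.
Its general solution is
    y(x) = A sin(13x) + B cos(13x),
with A, B fixed by the endpoint conditions.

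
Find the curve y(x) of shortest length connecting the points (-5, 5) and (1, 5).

Arc-length functional: J[y] = ∫ sqrt(1 + (y')^2) dx.
Lagrangian L = sqrt(1 + (y')^2) has no explicit y dependence, so ∂L/∂y = 0 and the Euler-Lagrange equation gives
    d/dx( y' / sqrt(1 + (y')^2) ) = 0  ⇒  y' / sqrt(1 + (y')^2) = const.
Hence y' is constant, so y(x) is affine.
Fitting the endpoints (-5, 5) and (1, 5):
    slope m = (5 − 5) / (1 − (-5)) = 0,
    intercept c = 5 − m·(-5) = 5.
Extremal: y(x) = 5.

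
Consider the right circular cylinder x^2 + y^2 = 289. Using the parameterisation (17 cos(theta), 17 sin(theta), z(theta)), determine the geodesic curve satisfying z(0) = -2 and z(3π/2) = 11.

Parameterise the cylinder of radius R = 17 as
    r(θ) = (17 cos θ, 17 sin θ, z(θ)).
The arc-length element is
    ds = sqrt(289 + (dz/dθ)^2) dθ,
so the Lagrangian is L = sqrt(289 + z'^2).
L depends on z' only, not on z or θ, so ∂L/∂z = 0 and
    ∂L/∂z' = z' / sqrt(289 + z'^2).
The Euler-Lagrange equation gives
    d/dθ( z' / sqrt(289 + z'^2) ) = 0,
so z' is constant. Integrating once:
    z(θ) = a θ + b,
a helix on the cylinder (a straight line when the cylinder is unrolled). The constants a, b are determined by the endpoint conditions.
With endpoint conditions z(0) = -2 and z(3π/2) = 11: from z(0) = b we get b = -2, and a·3π/2 + -2 = 11 gives a = 26/(3π), so
    z(θ) = (26/(3π)) θ − 2.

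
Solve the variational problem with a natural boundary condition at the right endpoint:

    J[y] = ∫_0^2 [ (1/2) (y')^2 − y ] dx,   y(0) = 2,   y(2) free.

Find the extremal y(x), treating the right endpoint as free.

The Lagrangian L = (1/2) (y')^2 − y gives
    ∂L/∂y = −1,   ∂L/∂y' = y'.
Euler-Lagrange: d/dx(y') − (−1) = 0, i.e. y'' + 1 = 0, so
    y(x) = −(1/2) x^2 + C1 x + C2.
Fixed left endpoint y(0) = 2 ⇒ C2 = 2.
The right endpoint x = 2 is free, so the natural (transversality) condition is ∂L/∂y' |_{x=2} = 0, i.e. y'(2) = 0.
Compute y'(x) = −1 x + C1, so y'(2) = −2 + C1 = 0 ⇒ C1 = 2.
Therefore the extremal is
    y(x) = −x^2/2 + 2 x + 2.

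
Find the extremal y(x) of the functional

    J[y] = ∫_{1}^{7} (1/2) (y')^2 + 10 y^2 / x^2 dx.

The Lagrangian is L = (1/2) (y')^2 + 10 y^2 / x^2.
Compute ∂L/∂y = 20y/x^2, ∂L/∂y' = y'.
The Euler-Lagrange equation d/dx(∂L/∂y') − ∂L/∂y = 0 reduces to
    y'' − 20/x^2 · y = 0  (x > 0).
Its general solution is
    y(x) = A x^5 + B x^(-4),
with A, B fixed by the endpoint conditions.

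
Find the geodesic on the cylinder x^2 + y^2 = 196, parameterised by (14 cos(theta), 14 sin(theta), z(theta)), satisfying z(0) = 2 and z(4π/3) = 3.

Parameterise the cylinder of radius R = 14 as
    r(θ) = (14 cos θ, 14 sin θ, z(θ)).
The arc-length element is
    ds = sqrt(196 + (dz/dθ)^2) dθ,
so the Lagrangian is L = sqrt(196 + z'^2).
L depends on z' only, not on z or θ, so ∂L/∂z = 0 and
    ∂L/∂z' = z' / sqrt(196 + z'^2).
The Euler-Lagrange equation gives
    d/dθ( z' / sqrt(196 + z'^2) ) = 0,
so z' is constant. Integrating once:
    z(θ) = a θ + b,
a helix on the cylinder (a straight line when the cylinder is unrolled). The constants a, b are determined by the endpoint conditions.
With endpoint conditions z(0) = 2 and z(4π/3) = 3: from z(0) = b we get b = 2, and a·4π/3 + 2 = 3 gives a = 3/(4π), so
    z(θ) = (3/(4π)) θ + 2.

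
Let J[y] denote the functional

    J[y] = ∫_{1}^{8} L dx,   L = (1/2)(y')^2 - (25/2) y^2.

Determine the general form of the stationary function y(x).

The Lagrangian is L = (1/2)(y')^2 - (25/2) y^2.
∂L/∂y = -25y.
∂L/∂y' = y'.
The Euler-Lagrange equation d/dx(∂L/∂y') − ∂L/∂y = 0 becomes:
    y'' + 25 y = 0
General solution: y(x) = A sin(5x) + B cos(5x), where A and B are arbitrary constants fixed by the endpoint conditions.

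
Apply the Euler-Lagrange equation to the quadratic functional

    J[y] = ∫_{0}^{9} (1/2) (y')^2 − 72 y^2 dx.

The Lagrangian is L = (1/2) (y')^2 − 72 y^2.
Compute ∂L/∂y = -144y, ∂L/∂y' = y'.
The Euler-Lagrange equation d/dx(∂L/∂y') − ∂L/∂y = 0 reduces to
    y'' + 144 y = 0.
Its general solution is
    y(x) = A sin(12x) + B cos(12x),
with A, B fixed by the endpoint conditions.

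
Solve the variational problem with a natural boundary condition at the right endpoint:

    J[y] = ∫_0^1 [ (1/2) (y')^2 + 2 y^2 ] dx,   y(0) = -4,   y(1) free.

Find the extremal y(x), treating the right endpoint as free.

The Lagrangian L = (1/2) (y')^2 + 2 y^2 gives
    ∂L/∂y = 4 y,   ∂L/∂y' = y'.
Euler-Lagrange: y'' − 4 y = 0.
With k = 2, the general solution is
    y(x) = A cosh(2 x) + B sinh(2 x).
Fixed left endpoint y(0) = -4 ⇒ A = -4.
The right endpoint x = 1 is free, so the natural (transversality) condition is ∂L/∂y' |_{x=1} = 0, i.e. y'(1) = 0.
Compute y'(x) = A k sinh(k x) + B k cosh(k x), so
    y'(1) = A k sinh(k·1) + B k cosh(k·1) = 0
    ⇒ B = −A tanh(k·1) = 4 tanh(2·1).
Therefore the extremal is
    y(x) = −4 cosh(2 x) + 4 tanh(2·1) sinh(2 x).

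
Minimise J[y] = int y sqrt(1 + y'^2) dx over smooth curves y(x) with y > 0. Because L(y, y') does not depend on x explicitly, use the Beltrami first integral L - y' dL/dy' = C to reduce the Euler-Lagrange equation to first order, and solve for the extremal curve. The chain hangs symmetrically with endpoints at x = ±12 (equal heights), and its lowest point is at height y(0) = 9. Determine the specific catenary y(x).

The Lagrangian L(y, y') = y sqrt(1 + y'^2) has no explicit x dependence, so the Beltrami identity applies:
    L − y' ∂L/∂y' = C.
Compute ∂L/∂y' = y · y' / sqrt(1 + y'^2). Then
    L − y' ∂L/∂y'
    = y sqrt(1 + y'^2) − y · y'^2 / sqrt(1 + y'^2)
    = y (1 + y'^2 − y'^2) / sqrt(1 + y'^2)
    = y / sqrt(1 + y'^2) = C.
Squaring gives y^2 = C^2 (1 + y'^2), i.e.
    y'^2 = y^2 / C^2 − 1.
Separating variables,
    dy / sqrt(y^2 − C^2) = dx / C,
and integrating gives arccosh(y / C) = (x − a)/C, so
    y(x) = C cosh((x − a)/C),
the catenary. The constants C and a are fixed by the two endpoint conditions (and, for the hanging-chain problem, the length constraint selects C).
Now fit the given data. The endpoints x = ±12 are symmetric at equal height, so the catenary is even about its minimum: a = 0 and y(x) = C cosh(x/C). The lowest point is y(0) = C cosh(0) = C, and we are told y(0) = 9, so C = 9. Therefore
    y(x) = 9 cosh(x/9),
and at the endpoints
    y(±12) = 9 cosh(12/9).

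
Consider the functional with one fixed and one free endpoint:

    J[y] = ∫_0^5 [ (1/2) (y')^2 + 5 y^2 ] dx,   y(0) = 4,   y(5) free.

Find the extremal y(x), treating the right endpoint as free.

The Lagrangian L = (1/2) (y')^2 + 5 y^2 gives
    ∂L/∂y = 10 y,   ∂L/∂y' = y'.
Euler-Lagrange: y'' − 10 y = 0.
With k = sqrt(10), the general solution is
    y(x) = A cosh(sqrt(10) x) + B sinh(sqrt(10) x).
Fixed left endpoint y(0) = 4 ⇒ A = 4.
The right endpoint x = 5 is free, so the natural (transversality) condition is ∂L/∂y' |_{x=5} = 0, i.e. y'(5) = 0.
Compute y'(x) = A k sinh(k x) + B k cosh(k x), so
    y'(5) = A k sinh(k·5) + B k cosh(k·5) = 0
    ⇒ B = −A tanh(k·5) = − 4 tanh(sqrt(10)·5).
Therefore the extremal is
    y(x) = 4 cosh(sqrt(10) x) − 4 tanh(sqrt(10)·5) sinh(sqrt(10) x).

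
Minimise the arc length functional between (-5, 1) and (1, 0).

Arc-length functional: J[y] = ∫ sqrt(1 + (y')^2) dx.
Lagrangian L = sqrt(1 + (y')^2) has no explicit y dependence, so ∂L/∂y = 0 and the Euler-Lagrange equation gives
    d/dx( y' / sqrt(1 + (y')^2) ) = 0  ⇒  y' / sqrt(1 + (y')^2) = const.
Hence y' is constant, so y(x) is affine.
Fitting the endpoints (-5, 1) and (1, 0):
    slope m = (0 − 1) / (1 − (-5)) = -1/6,
    intercept c = 1 − m·(-5) = 1/6.
Extremal: y(x) = (-1/6) x + 1/6.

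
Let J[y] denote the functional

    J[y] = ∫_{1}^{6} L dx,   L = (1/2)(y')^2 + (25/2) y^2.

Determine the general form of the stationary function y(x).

The Lagrangian is L = (1/2)(y')^2 + (25/2) y^2.
∂L/∂y = 25y.
∂L/∂y' = y'.
The Euler-Lagrange equation d/dx(∂L/∂y') − ∂L/∂y = 0 becomes:
    y'' - 25 y = 0
General solution: y(x) = A e^(5x) + B e^(-5x), where A and B are arbitrary constants fixed by the endpoint conditions.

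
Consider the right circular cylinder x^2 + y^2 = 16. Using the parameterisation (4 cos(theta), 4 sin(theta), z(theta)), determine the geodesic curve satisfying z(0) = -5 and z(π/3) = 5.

Parameterise the cylinder of radius R = 4 as
    r(θ) = (4 cos θ, 4 sin θ, z(θ)).
The arc-length element is
    ds = sqrt(16 + (dz/dθ)^2) dθ,
so the Lagrangian is L = sqrt(16 + z'^2).
L depends on z' only, not on z or θ, so ∂L/∂z = 0 and
    ∂L/∂z' = z' / sqrt(16 + z'^2).
The Euler-Lagrange equation gives
    d/dθ( z' / sqrt(16 + z'^2) ) = 0,
so z' is constant. Integrating once:
    z(θ) = a θ + b,
a helix on the cylinder (a straight line when the cylinder is unrolled). The constants a, b are determined by the endpoint conditions.
With endpoint conditions z(0) = -5 and z(π/3) = 5: from z(0) = b we get b = -5, and a·π/3 + -5 = 5 gives a = 30/π, so
    z(θ) = (30/π) θ − 5.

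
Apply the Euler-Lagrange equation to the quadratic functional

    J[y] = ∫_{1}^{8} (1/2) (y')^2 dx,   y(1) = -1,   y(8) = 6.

The Lagrangian is L = (1/2) (y')^2.
Compute ∂L/∂y = 0, ∂L/∂y' = y'.
The Euler-Lagrange equation d/dx(∂L/∂y') − ∂L/∂y = 0 reduces to
    y'' = 0.
Its general solution is
    y(x) = A x + B,
with A, B fixed by the endpoint conditions.
Applying the endpoint conditions y(1) = -1 and y(8) = 6: solve A·1 + B = -1 and A·8 + B = 6. Subtracting gives A(8 − 1) = 6 − -1, so A = 1, and B = -1 − A·1 = -2. Therefore
    y(x) = x - 2.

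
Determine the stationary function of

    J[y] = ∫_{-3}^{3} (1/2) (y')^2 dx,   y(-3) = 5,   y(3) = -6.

The Lagrangian is L = (1/2) (y')^2.
Compute ∂L/∂y = 0, ∂L/∂y' = y'.
The Euler-Lagrange equation d/dx(∂L/∂y') − ∂L/∂y = 0 reduces to
    y'' = 0.
Its general solution is
    y(x) = A x + B,
with A, B fixed by the endpoint conditions.
Applying the endpoint conditions y(-3) = 5 and y(3) = -6: solve A·-3 + B = 5 and A·3 + B = -6. Subtracting gives A(3 − -3) = -6 − 5, so A = -11/6, and B = 5 − A·-3 = -1/2. Therefore
    y(x) = (-11/6) x - 1/2.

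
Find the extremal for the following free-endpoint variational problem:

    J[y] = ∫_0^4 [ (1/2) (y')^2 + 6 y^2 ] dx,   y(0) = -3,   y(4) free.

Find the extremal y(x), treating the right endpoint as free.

The Lagrangian L = (1/2) (y')^2 + 6 y^2 gives
    ∂L/∂y = 12 y,   ∂L/∂y' = y'.
Euler-Lagrange: y'' − 12 y = 0.
With k = sqrt(12), the general solution is
    y(x) = A cosh(sqrt(12) x) + B sinh(sqrt(12) x).
Fixed left endpoint y(0) = -3 ⇒ A = -3.
The right endpoint x = 4 is free, so the natural (transversality) condition is ∂L/∂y' |_{x=4} = 0, i.e. y'(4) = 0.
Compute y'(x) = A k sinh(k x) + B k cosh(k x), so
    y'(4) = A k sinh(k·4) + B k cosh(k·4) = 0
    ⇒ B = −A tanh(k·4) = 3 tanh(sqrt(12)·4).
Therefore the extremal is
    y(x) = −3 cosh(sqrt(12) x) + 3 tanh(sqrt(12)·4) sinh(sqrt(12) x).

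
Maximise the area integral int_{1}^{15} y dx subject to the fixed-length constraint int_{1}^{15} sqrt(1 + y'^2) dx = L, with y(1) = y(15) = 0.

Set up the augmented Lagrangian using a multiplier λ for the length constraint:
    F(y, y') = y − λ sqrt(1 + y'^2).
F has no explicit x dependence, so the Beltrami identity yields a first integral
    F − y' ∂F/∂y' = C.
Compute ∂F/∂y' = −λ y' / sqrt(1 + y'^2). Then
    y − λ sqrt(1 + y'^2) + λ y'^2 / sqrt(1 + y'^2) = C
    ⇒  y − λ / sqrt(1 + y'^2) = C.
Solving for y' and integrating gives
    (x − a)^2 + (y − b)^2 = λ^2,
a circular arc of radius λ. The constants a, b are determined by the endpoint conditions y(1) = y(15) = 0, and λ is fixed implicitly by the length constraint
    ∫_{1}^{15} sqrt(1 + y'^2) dx = L.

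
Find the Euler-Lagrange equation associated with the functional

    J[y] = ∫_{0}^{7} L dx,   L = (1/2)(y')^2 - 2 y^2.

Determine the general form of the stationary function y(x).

The Lagrangian is L = (1/2)(y')^2 - 2 y^2.
∂L/∂y = -4y.
∂L/∂y' = y'.
The Euler-Lagrange equation d/dx(∂L/∂y') − ∂L/∂y = 0 becomes:
    y'' + 4 y = 0
General solution: y(x) = A sin(2x) + B cos(2x), where A and B are arbitrary constants fixed by the endpoint conditions.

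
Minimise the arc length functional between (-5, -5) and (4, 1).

Arc-length functional: J[y] = ∫ sqrt(1 + (y')^2) dx.
Lagrangian L = sqrt(1 + (y')^2) has no explicit y dependence, so ∂L/∂y = 0 and the Euler-Lagrange equation gives
    d/dx( y' / sqrt(1 + (y')^2) ) = 0  ⇒  y' / sqrt(1 + (y')^2) = const.
Hence y' is constant, so y(x) is affine.
Fitting the endpoints (-5, -5) and (4, 1):
    slope m = (1 − (-5)) / (4 − (-5)) = 2/3,
    intercept c = (-5) − m·(-5) = -5/3.
Extremal: y(x) = (2/3) x - 5/3.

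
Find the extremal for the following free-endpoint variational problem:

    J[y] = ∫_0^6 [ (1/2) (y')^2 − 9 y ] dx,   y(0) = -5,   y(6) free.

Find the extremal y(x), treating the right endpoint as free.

The Lagrangian L = (1/2) (y')^2 − 9 y gives
    ∂L/∂y = −9,   ∂L/∂y' = y'.
Euler-Lagrange: d/dx(y') − (−9) = 0, i.e. y'' + 9 = 0, so
    y(x) = −(9/2) x^2 + C1 x + C2.
Fixed left endpoint y(0) = -5 ⇒ C2 = -5.
The right endpoint x = 6 is free, so the natural (transversality) condition is ∂L/∂y' |_{x=6} = 0, i.e. y'(6) = 0.
Compute y'(x) = −9 x + C1, so y'(6) = −54 + C1 = 0 ⇒ C1 = 54.
Therefore the extremal is
    y(x) = −(9/2) x^2 + 54 x − 5.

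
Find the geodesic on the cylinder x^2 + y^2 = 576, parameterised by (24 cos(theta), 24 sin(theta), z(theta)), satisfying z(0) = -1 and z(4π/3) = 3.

Parameterise the cylinder of radius R = 24 as
    r(θ) = (24 cos θ, 24 sin θ, z(θ)).
The arc-length element is
    ds = sqrt(576 + (dz/dθ)^2) dθ,
so the Lagrangian is L = sqrt(576 + z'^2).
L depends on z' only, not on z or θ, so ∂L/∂z = 0 and
    ∂L/∂z' = z' / sqrt(576 + z'^2).
The Euler-Lagrange equation gives
    d/dθ( z' / sqrt(576 + z'^2) ) = 0,
so z' is constant. Integrating once:
    z(θ) = a θ + b,
a helix on the cylinder (a straight line when the cylinder is unrolled). The constants a, b are determined by the endpoint conditions.
With endpoint conditions z(0) = -1 and z(4π/3) = 3: from z(0) = b we get b = -1, and a·4π/3 + -1 = 3 gives a = 3/π, so
    z(θ) = (3/π) θ − 1.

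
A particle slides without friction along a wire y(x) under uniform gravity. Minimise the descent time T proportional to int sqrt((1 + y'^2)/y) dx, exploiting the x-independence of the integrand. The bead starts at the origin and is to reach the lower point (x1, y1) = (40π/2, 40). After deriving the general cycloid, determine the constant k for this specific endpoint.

The Lagrangian L = sqrt((1 + y'^2) / y) has no explicit x dependence, so the Beltrami identity applies:
    L − y' ∂L/∂y' = C.
Compute ∂L/∂y' = y' / sqrt(y (1 + y'^2)).
Substitute:
    sqrt((1 + y'^2)/y) − y'·y' / sqrt(y (1 + y'^2))
    = (1 + y'^2) / sqrt(y (1 + y'^2)) − y'^2 / sqrt(y (1 + y'^2))
    = 1 / sqrt(y (1 + y'^2)) = C.
Squaring and rearranging gives the first integral
    y (1 + y'^2) = 1/C^2 =: k   (constant).
Solving this first-order ODE by the substitution
    y = (k/2)(1 − cos θ)
yields the cycloid parameterisation
    x(θ) = (k/2)(θ − sin θ),   y(θ) = (k/2)(1 − cos θ).
The constant k is fixed by the endpoint condition.
Now fit the given lower endpoint (x1, y1) = (40π/2, 40). At the bottom of the first arch (θ = π), the parametric equations give
    y(π) = (k/2)(1 − cos π) = k,
    x(π) = (k/2)(π − sin π) = kπ/2.
Matching y(π) = 40 gives k = 40, consistent with x(π) = 40π/2. Therefore the specific cycloid is
    x(θ) = (40/2)(θ − sin θ),   y(θ) = (40/2)(1 − cos θ).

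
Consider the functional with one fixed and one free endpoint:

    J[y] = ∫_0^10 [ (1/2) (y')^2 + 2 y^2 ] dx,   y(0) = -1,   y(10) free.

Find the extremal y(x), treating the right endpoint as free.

The Lagrangian L = (1/2) (y')^2 + 2 y^2 gives
    ∂L/∂y = 4 y,   ∂L/∂y' = y'.
Euler-Lagrange: y'' − 4 y = 0.
With k = 2, the general solution is
    y(x) = A cosh(2 x) + B sinh(2 x).
Fixed left endpoint y(0) = -1 ⇒ A = -1.
The right endpoint x = 10 is free, so the natural (transversality) condition is ∂L/∂y' |_{x=10} = 0, i.e. y'(10) = 0.
Compute y'(x) = A k sinh(k x) + B k cosh(k x), so
    y'(10) = A k sinh(k·10) + B k cosh(k·10) = 0
    ⇒ B = −A tanh(k·10) = tanh(2·10).
Therefore the extremal is
    y(x) = −cosh(2 x) + tanh(2·10) sinh(2 x).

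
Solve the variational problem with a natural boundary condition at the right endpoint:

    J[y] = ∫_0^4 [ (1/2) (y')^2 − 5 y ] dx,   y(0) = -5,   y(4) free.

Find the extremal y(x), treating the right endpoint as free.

The Lagrangian L = (1/2) (y')^2 − 5 y gives
    ∂L/∂y = −5,   ∂L/∂y' = y'.
Euler-Lagrange: d/dx(y') − (−5) = 0, i.e. y'' + 5 = 0, so
    y(x) = −(5/2) x^2 + C1 x + C2.
Fixed left endpoint y(0) = -5 ⇒ C2 = -5.
The right endpoint x = 4 is free, so the natural (transversality) condition is ∂L/∂y' |_{x=4} = 0, i.e. y'(4) = 0.
Compute y'(x) = −5 x + C1, so y'(4) = −20 + C1 = 0 ⇒ C1 = 20.
Therefore the extremal is
    y(x) = −(5/2) x^2 + 20 x − 5.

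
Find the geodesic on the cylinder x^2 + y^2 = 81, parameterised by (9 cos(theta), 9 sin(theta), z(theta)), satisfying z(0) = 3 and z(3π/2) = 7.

Parameterise the cylinder of radius R = 9 as
    r(θ) = (9 cos θ, 9 sin θ, z(θ)).
The arc-length element is
    ds = sqrt(81 + (dz/dθ)^2) dθ,
so the Lagrangian is L = sqrt(81 + z'^2).
L depends on z' only, not on z or θ, so ∂L/∂z = 0 and
    ∂L/∂z' = z' / sqrt(81 + z'^2).
The Euler-Lagrange equation gives
    d/dθ( z' / sqrt(81 + z'^2) ) = 0,
so z' is constant. Integrating once:
    z(θ) = a θ + b,
a helix on the cylinder (a straight line when the cylinder is unrolled). The constants a, b are determined by the endpoint conditions.
With endpoint conditions z(0) = 3 and z(3π/2) = 7: from z(0) = b we get b = 3, and a·3π/2 + 3 = 7 gives a = 8/(3π), so
    z(θ) = (8/(3π)) θ + 3.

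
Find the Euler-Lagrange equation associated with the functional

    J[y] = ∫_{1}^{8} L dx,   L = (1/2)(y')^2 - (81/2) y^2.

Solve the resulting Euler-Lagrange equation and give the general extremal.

The Lagrangian is L = (1/2)(y')^2 - (81/2) y^2.
∂L/∂y = -81y.
∂L/∂y' = y'.
The Euler-Lagrange equation d/dx(∂L/∂y') − ∂L/∂y = 0 becomes:
    y'' + 81 y = 0
General solution: y(x) = A sin(9x) + B cos(9x), where A and B are arbitrary constants fixed by the endpoint conditions.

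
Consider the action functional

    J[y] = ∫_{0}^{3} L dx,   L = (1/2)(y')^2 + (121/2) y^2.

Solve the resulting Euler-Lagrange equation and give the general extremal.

The Lagrangian is L = (1/2)(y')^2 + (121/2) y^2.
∂L/∂y = 121y.
∂L/∂y' = y'.
The Euler-Lagrange equation d/dx(∂L/∂y') − ∂L/∂y = 0 becomes:
    y'' - 121 y = 0
General solution: y(x) = A e^(11x) + B e^(-11x), where A and B are arbitrary constants fixed by the endpoint conditions.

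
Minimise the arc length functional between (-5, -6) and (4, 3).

Arc-length functional: J[y] = ∫ sqrt(1 + (y')^2) dx.
Lagrangian L = sqrt(1 + (y')^2) has no explicit y dependence, so ∂L/∂y = 0 and the Euler-Lagrange equation gives
    d/dx( y' / sqrt(1 + (y')^2) ) = 0  ⇒  y' / sqrt(1 + (y')^2) = const.
Hence y' is constant, so y(x) is affine.
Fitting the endpoints (-5, -6) and (4, 3):
    slope m = (3 − (-6)) / (4 − (-5)) = 1,
    intercept c = (-6) − m·(-5) = -1.
Extremal: y(x) = x - 1.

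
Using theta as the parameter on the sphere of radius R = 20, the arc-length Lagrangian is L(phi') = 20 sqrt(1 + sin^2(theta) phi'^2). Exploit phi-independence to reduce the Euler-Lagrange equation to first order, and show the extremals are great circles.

On the sphere of radius R = 20 with spherical coordinates (θ, φ), the induced metric is
    ds^2 = 400(dθ^2 + sin^2(θ) dφ^2).
Parameterise by θ; the arc-length functional is
    J[φ] = ∫ 20 sqrt(1 + sin^2(θ) (dφ/dθ)^2) dθ,
so L = 20 sqrt(1 + sin^2(θ) φ'^2). Compute
    ∂L/∂φ = 0  (L has no explicit φ dependence),
    ∂L/∂φ' = 20 sin^2(θ) φ' / sqrt(1 + sin^2(θ) φ'^2).
Since ∂L/∂φ = 0, the Euler-Lagrange equation
    d/dθ(∂L/∂φ') − ∂L/∂φ = 0
reduces to d/dθ(∂L/∂φ') = 0, i.e. the momentum conjugate to φ is conserved:
    20 sin^2(θ) φ' / sqrt(1 + sin^2(θ) φ'^2) = C.
The overall factor of 20 is constant, so dividing through gives Clairaut's relation sin^2(θ) φ' / sqrt(1 + sin^2(θ) φ'^2) = C' (with C' = C/20). Solving for φ' and integrating gives the great-circle family
    cot(θ) = A cos(φ − φ_0),
i.e. the intersection of the sphere with a plane through the origin. The two constants A and φ_0 (equivalently C and one phase) are fixed by the two endpoint conditions.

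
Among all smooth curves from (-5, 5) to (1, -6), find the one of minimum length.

Arc-length functional: J[y] = ∫ sqrt(1 + (y')^2) dx.
Lagrangian L = sqrt(1 + (y')^2) has no explicit y dependence, so ∂L/∂y = 0 and the Euler-Lagrange equation gives
    d/dx( y' / sqrt(1 + (y')^2) ) = 0  ⇒  y' / sqrt(1 + (y')^2) = const.
Hence y' is constant, so y(x) is affine.
Fitting the endpoints (-5, 5) and (1, -6):
    slope m = ((-6) − 5) / (1 − (-5)) = -11/6,
    intercept c = 5 − m·(-5) = -25/6.
Extremal: y(x) = (-11/6) x - 25/6.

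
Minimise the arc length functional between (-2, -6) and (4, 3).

Arc-length functional: J[y] = ∫ sqrt(1 + (y')^2) dx.
Lagrangian L = sqrt(1 + (y')^2) has no explicit y dependence, so ∂L/∂y = 0 and the Euler-Lagrange equation gives
    d/dx( y' / sqrt(1 + (y')^2) ) = 0  ⇒  y' / sqrt(1 + (y')^2) = const.
Hence y' is constant, so y(x) is affine.
Fitting the endpoints (-2, -6) and (4, 3):
    slope m = (3 − (-6)) / (4 − (-2)) = 3/2,
    intercept c = (-6) − m·(-2) = -3.
Extremal: y(x) = (3/2) x - 3.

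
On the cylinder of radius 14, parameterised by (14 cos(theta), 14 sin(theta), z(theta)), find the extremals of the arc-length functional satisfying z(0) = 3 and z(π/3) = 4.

Parameterise the cylinder of radius R = 14 as
    r(θ) = (14 cos θ, 14 sin θ, z(θ)).
The arc-length element is
    ds = sqrt(196 + (dz/dθ)^2) dθ,
so the Lagrangian is L = sqrt(196 + z'^2).
L depends on z' only, not on z or θ, so ∂L/∂z = 0 and
    ∂L/∂z' = z' / sqrt(196 + z'^2).
The Euler-Lagrange equation gives
    d/dθ( z' / sqrt(196 + z'^2) ) = 0,
so z' is constant. Integrating once:
    z(θ) = a θ + b,
a helix on the cylinder (a straight line when the cylinder is unrolled). The constants a, b are determined by the endpoint conditions.
With endpoint conditions z(0) = 3 and z(π/3) = 4: from z(0) = b we get b = 3, and a·π/3 + 3 = 4 gives a = 3/π, so
    z(θ) = (3/π) θ + 3.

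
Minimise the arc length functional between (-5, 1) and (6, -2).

Arc-length functional: J[y] = ∫ sqrt(1 + (y')^2) dx.
Lagrangian L = sqrt(1 + (y')^2) has no explicit y dependence, so ∂L/∂y = 0 and the Euler-Lagrange equation gives
    d/dx( y' / sqrt(1 + (y')^2) ) = 0  ⇒  y' / sqrt(1 + (y')^2) = const.
Hence y' is constant, so y(x) is affine.
Fitting the endpoints (-5, 1) and (6, -2):
    slope m = ((-2) − 1) / (6 − (-5)) = -3/11,
    intercept c = 1 − m·(-5) = -4/11.
Extremal: y(x) = (-3/11) x - 4/11.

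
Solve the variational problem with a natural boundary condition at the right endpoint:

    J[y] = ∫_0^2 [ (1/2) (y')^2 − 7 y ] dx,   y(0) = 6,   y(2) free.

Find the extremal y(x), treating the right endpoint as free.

The Lagrangian L = (1/2) (y')^2 − 7 y gives
    ∂L/∂y = −7,   ∂L/∂y' = y'.
Euler-Lagrange: d/dx(y') − (−7) = 0, i.e. y'' + 7 = 0, so
    y(x) = −(7/2) x^2 + C1 x + C2.
Fixed left endpoint y(0) = 6 ⇒ C2 = 6.
The right endpoint x = 2 is free, so the natural (transversality) condition is ∂L/∂y' |_{x=2} = 0, i.e. y'(2) = 0.
Compute y'(x) = −7 x + C1, so y'(2) = −14 + C1 = 0 ⇒ C1 = 14.
Therefore the extremal is
    y(x) = −(7/2) x^2 + 14 x + 6.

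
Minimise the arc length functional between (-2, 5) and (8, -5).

Arc-length functional: J[y] = ∫ sqrt(1 + (y')^2) dx.
Lagrangian L = sqrt(1 + (y')^2) has no explicit y dependence, so ∂L/∂y = 0 and the Euler-Lagrange equation gives
    d/dx( y' / sqrt(1 + (y')^2) ) = 0  ⇒  y' / sqrt(1 + (y')^2) = const.
Hence y' is constant, so y(x) is affine.
Fitting the endpoints (-2, 5) and (8, -5):
    slope m = ((-5) − 5) / (8 − (-2)) = -1,
    intercept c = 5 − m·(-2) = 3.
Extremal: y(x) = -x + 3.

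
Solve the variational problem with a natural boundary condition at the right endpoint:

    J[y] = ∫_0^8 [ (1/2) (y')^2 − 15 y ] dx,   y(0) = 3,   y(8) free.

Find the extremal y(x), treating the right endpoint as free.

The Lagrangian L = (1/2) (y')^2 − 15 y gives
    ∂L/∂y = −15,   ∂L/∂y' = y'.
Euler-Lagrange: d/dx(y') − (−15) = 0, i.e. y'' + 15 = 0, so
    y(x) = −(15/2) x^2 + C1 x + C2.
Fixed left endpoint y(0) = 3 ⇒ C2 = 3.
The right endpoint x = 8 is free, so the natural (transversality) condition is ∂L/∂y' |_{x=8} = 0, i.e. y'(8) = 0.
Compute y'(x) = −15 x + C1, so y'(8) = −120 + C1 = 0 ⇒ C1 = 120.
Therefore the extremal is
    y(x) = −(15/2) x^2 + 120 x + 3.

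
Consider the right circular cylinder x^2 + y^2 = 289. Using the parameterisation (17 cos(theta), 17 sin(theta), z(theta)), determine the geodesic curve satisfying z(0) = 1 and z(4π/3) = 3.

Parameterise the cylinder of radius R = 17 as
    r(θ) = (17 cos θ, 17 sin θ, z(θ)).
The arc-length element is
    ds = sqrt(289 + (dz/dθ)^2) dθ,
so the Lagrangian is L = sqrt(289 + z'^2).
L depends on z' only, not on z or θ, so ∂L/∂z = 0 and
    ∂L/∂z' = z' / sqrt(289 + z'^2).
The Euler-Lagrange equation gives
    d/dθ( z' / sqrt(289 + z'^2) ) = 0,
so z' is constant. Integrating once:
    z(θ) = a θ + b,
a helix on the cylinder (a straight line when the cylinder is unrolled). The constants a, b are determined by the endpoint conditions.
With endpoint conditions z(0) = 1 and z(4π/3) = 3: from z(0) = b we get b = 1, and a·4π/3 + 1 = 3 gives a = 3/(2π), so
    z(θ) = (3/(2π)) θ + 1.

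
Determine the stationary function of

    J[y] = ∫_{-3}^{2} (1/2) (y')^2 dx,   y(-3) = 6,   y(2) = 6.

The Lagrangian is L = (1/2) (y')^2.
Compute ∂L/∂y = 0, ∂L/∂y' = y'.
The Euler-Lagrange equation d/dx(∂L/∂y') − ∂L/∂y = 0 reduces to
    y'' = 0.
Its general solution is
    y(x) = A x + B,
with A, B fixed by the endpoint conditions.
Applying the endpoint conditions y(-3) = 6 and y(2) = 6: solve A·-3 + B = 6 and A·2 + B = 6. Subtracting gives A(2 − -3) = 6 − 6, so A = 0, and B = 6 − A·-3 = 6. Therefore
    y(x) = 6.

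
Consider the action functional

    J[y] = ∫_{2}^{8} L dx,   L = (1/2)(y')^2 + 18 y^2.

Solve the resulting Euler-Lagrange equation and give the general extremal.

The Lagrangian is L = (1/2)(y')^2 + 18 y^2.
∂L/∂y = 36y.
∂L/∂y' = y'.
The Euler-Lagrange equation d/dx(∂L/∂y') − ∂L/∂y = 0 becomes:
    y'' - 36 y = 0
General solution: y(x) = A e^(6x) + B e^(-6x), where A and B are arbitrary constants fixed by the endpoint conditions.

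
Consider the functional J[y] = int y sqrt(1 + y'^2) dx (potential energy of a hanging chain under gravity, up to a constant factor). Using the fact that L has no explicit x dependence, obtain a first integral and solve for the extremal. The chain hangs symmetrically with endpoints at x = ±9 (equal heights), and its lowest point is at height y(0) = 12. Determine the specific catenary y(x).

The Lagrangian L(y, y') = y sqrt(1 + y'^2) has no explicit x dependence, so the Beltrami identity applies:
    L − y' ∂L/∂y' = C.
Compute ∂L/∂y' = y · y' / sqrt(1 + y'^2). Then
    L − y' ∂L/∂y'
    = y sqrt(1 + y'^2) − y · y'^2 / sqrt(1 + y'^2)
    = y (1 + y'^2 − y'^2) / sqrt(1 + y'^2)
    = y / sqrt(1 + y'^2) = C.
Squaring gives y^2 = C^2 (1 + y'^2), i.e.
    y'^2 = y^2 / C^2 − 1.
Separating variables,
    dy / sqrt(y^2 − C^2) = dx / C,
and integrating gives arccosh(y / C) = (x − a)/C, so
    y(x) = C cosh((x − a)/C),
the catenary. The constants C and a are fixed by the two endpoint conditions (and, for the hanging-chain problem, the length constraint selects C).
Now fit the given data. The endpoints x = ±9 are symmetric at equal height, so the catenary is even about its minimum: a = 0 and y(x) = C cosh(x/C). The lowest point is y(0) = C cosh(0) = C, and we are told y(0) = 12, so C = 12. Therefore
    y(x) = 12 cosh(x/12),
and at the endpoints
    y(±9) = 12 cosh(9/12).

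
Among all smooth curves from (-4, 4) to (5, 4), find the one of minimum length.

Arc-length functional: J[y] = ∫ sqrt(1 + (y')^2) dx.
Lagrangian L = sqrt(1 + (y')^2) has no explicit y dependence, so ∂L/∂y = 0 and the Euler-Lagrange equation gives
    d/dx( y' / sqrt(1 + (y')^2) ) = 0  ⇒  y' / sqrt(1 + (y')^2) = const.
Hence y' is constant, so y(x) is affine.
Fitting the endpoints (-4, 4) and (5, 4):
    slope m = (4 − 4) / (5 − (-4)) = 0,
    intercept c = 4 − m·(-4) = 4.
Extremal: y(x) = 4.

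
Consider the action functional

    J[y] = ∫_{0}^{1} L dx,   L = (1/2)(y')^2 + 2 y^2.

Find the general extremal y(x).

The Lagrangian is L = (1/2)(y')^2 + 2 y^2.
∂L/∂y = 4y.
∂L/∂y' = y'.
The Euler-Lagrange equation d/dx(∂L/∂y') − ∂L/∂y = 0 becomes:
    y'' - 4 y = 0
General solution: y(x) = A e^(2x) + B e^(-2x), where A and B are arbitrary constants fixed by the endpoint conditions.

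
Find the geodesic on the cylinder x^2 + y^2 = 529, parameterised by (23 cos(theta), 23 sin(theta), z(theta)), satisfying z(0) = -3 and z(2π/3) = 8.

Parameterise the cylinder of radius R = 23 as
    r(θ) = (23 cos θ, 23 sin θ, z(θ)).
The arc-length element is
    ds = sqrt(529 + (dz/dθ)^2) dθ,
so the Lagrangian is L = sqrt(529 + z'^2).
L depends on z' only, not on z or θ, so ∂L/∂z = 0 and
    ∂L/∂z' = z' / sqrt(529 + z'^2).
The Euler-Lagrange equation gives
    d/dθ( z' / sqrt(529 + z'^2) ) = 0,
so z' is constant. Integrating once:
    z(θ) = a θ + b,
a helix on the cylinder (a straight line when the cylinder is unrolled). The constants a, b are determined by the endpoint conditions.
With endpoint conditions z(0) = -3 and z(2π/3) = 8: from z(0) = b we get b = -3, and a·2π/3 + -3 = 8 gives a = 33/(2π), so
    z(θ) = (33/(2π)) θ − 3.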